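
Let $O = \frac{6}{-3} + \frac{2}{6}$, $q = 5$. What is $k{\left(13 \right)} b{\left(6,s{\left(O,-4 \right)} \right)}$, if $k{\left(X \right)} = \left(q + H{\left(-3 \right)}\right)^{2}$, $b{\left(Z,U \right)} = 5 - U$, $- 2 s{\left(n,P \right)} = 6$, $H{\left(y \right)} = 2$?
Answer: $392$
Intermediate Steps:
$O = - \frac{5}{3}$ ($O = 6 \left(- \frac{1}{3}\right) + 2 \cdot \frac{1}{6} = -2 + \frac{1}{3} = - \frac{5}{3} \approx -1.6667$)
$s{\left(n,P \right)} = -3$ ($s{\left(n,P \right)} = \left(- \frac{1}{2}\right) 6 = -3$)
$k{\left(X \right)} = 49$ ($k{\left(X \right)} = \left(5 + 2\right)^{2} = 7^{2} = 49$)
$k{\left(13 \right)} b{\left(6,s{\left(O,-4 \right)} \right)} = 49 \left(5 - -3\right) = 49 \left(5 + 3\right) = 49 \cdot 8 = 392$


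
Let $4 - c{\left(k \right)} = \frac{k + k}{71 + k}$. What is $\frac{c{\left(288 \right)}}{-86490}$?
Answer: $- \frac{86}{3104991} \approx -2.7697 \cdot 10^{-5}$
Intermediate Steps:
$c{\left(k \right)} = 4 - \frac{2 k}{71 + k}$ ($c{\left(k \right)} = 4 - \frac{k + k}{71 + k} = 4 - \frac{2 k}{71 + k}$)
$\frac{c{\left(288 \right)}}{-86490} = \frac{2 \frac{1}{71 + 288} \left(142 + 288\right)}{-86490} = 2 \cdot \frac{1}{359} \cdot 430 \left(- \frac{1}{86490}\right) = \frac{860}{359} \left(- \frac{1}{86490}\right) = - \frac{86}{3104991}$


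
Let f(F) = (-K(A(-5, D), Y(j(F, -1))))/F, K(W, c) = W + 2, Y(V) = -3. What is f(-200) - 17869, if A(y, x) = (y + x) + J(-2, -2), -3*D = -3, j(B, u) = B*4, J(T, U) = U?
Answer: -893451/50 ≈ -17869.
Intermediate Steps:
j(B, u) = 4*B
D = 1 (D = -⅓*(-3) = 1)
A(y, x) = -2 + x + y (A(y, x) = (y + x) - 2 = (x + y) - 2 = -2 + x + y)
K(W, c) = 2 + W
f(F) = 4/F (f(F) = (-(2 + (-2 + 1 - 5)))/F = (-(2 - 6))/F = (-1*(-4))/F = 4/F)
f(-200) - 17869 = 4/(-200) - 17869 = 4*(-1/200) - 17869 = -1/50 - 17869 = -893451/50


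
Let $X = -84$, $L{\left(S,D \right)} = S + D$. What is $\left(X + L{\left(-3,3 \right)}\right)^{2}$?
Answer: $7056$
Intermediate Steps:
$L{\left(S,D \right)} = D + S$
$\left(X + L{\left(-3,3 \right)}\right)^{2} = \left(-84 + \left(3 - 3\right)\right)^{2} = \left(-84 + 0\right)^{2} = \left(-84\right)^{2} = 7056$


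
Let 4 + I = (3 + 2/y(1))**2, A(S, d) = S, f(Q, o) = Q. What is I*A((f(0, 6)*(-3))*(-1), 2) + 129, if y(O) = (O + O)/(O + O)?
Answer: 129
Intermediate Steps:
y(O) = 1 (y(O) = (2*O)/((2*O)) = (2*O)*(1/(2*O)) = 1)
I = 21 (I = -4 + (3 + 2/1)**2 = -4 + (3 + 2*1)**2 = -4 + (3 + 2)**2 = -4 + 5**2 = -4 + 25 = 21)
I*A((f(0, 6)*(-3))*(-1), 2) + 129 = 21*((0*(-3))*(-1)) + 129 = 21*(0*(-1)) + 129 = 21*0 + 129 = 0 + 129 = 129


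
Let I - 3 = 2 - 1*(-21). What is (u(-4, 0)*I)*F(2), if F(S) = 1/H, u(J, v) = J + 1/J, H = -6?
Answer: 221/12 ≈ 18.417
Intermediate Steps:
I = 26 (I = 3 + (2 - 1*(-21)) = 3 + (2 + 21) = 3 + 23 = 26)
F(S) = -⅙ (F(S) = 1/(-6) = -⅙)
(u(-4, 0)*I)*F(2) = ((-4 + 1/(-4))*26)*(-⅙) = ((-4 - ¼)*26)*(-⅙) = -17/4*26*(-⅙) = -221/2*(-⅙) = 221/12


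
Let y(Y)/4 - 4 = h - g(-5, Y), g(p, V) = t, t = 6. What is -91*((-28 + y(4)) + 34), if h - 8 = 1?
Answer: -3094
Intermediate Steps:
g(p, V) = 6
h = 9 (h = 8 + 1 = 9)
y(Y) = 28 (y(Y) = 16 + 4*(9 - 1*6) = 16 + 4*(9 - 6) = 16 + 4*3 = 16 + 12 = 28)
-91*((-28 + y(4)) + 34) = -91*((-28 + 28) + 34) = -91*(0 + 34) = -91*34 = -3094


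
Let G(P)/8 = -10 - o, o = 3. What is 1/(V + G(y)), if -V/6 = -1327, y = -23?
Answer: 1/7858 ≈ 0.00012726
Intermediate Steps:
G(P) = -104 (G(P) = 8*(-10 - 1*3) = 8*(-10 - 3) = 8*(-13) = -104)
V = 7962 (V = -6*(-1327) = 7962)
1/(V + G(y)) = 1/(7962 - 104) = 1/7858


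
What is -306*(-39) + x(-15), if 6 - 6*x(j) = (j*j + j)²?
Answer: 4585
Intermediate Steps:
x(j) = 1 - (j + j²)²/6 (x(j) = 1 - (j*j + j)²/6 = 1 - (j² + j)²/6 = 1 - (j + j²)²/6)
-306*(-39) + x(-15) = -306*(-39) + (1 - ⅙*(-15)²*(1 - 15)²) = 11934 + (1 - ⅙*225*(-14)²) = 11934 + (1 - ⅙*225*196) = 11934 + (1 - 7350) = 11934 - 7349 = 4585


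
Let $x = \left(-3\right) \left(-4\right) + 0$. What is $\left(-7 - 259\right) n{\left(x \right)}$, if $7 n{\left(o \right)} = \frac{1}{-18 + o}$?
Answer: $\frac{19}{3} \approx 6.3333$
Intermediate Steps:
$x = 12$ ($x = 12 + 0 = 12$)
$n{\left(o \right)} = \frac{1}{7 \left(-18 + o\right)}$
$\left(-7 - 259\right) n{\left(x \right)} = \left(-7 - 259\right) \frac{1}{7 \left(-18 + 12\right)} = - 266 \frac{1}{7 \left(-6\right)} = - 266 \cdot \frac{1}{7} \left(- \frac{1}{6}\right) = \left(-266\right) \left(- \frac{1}{42}\right) = \frac{19}{3}$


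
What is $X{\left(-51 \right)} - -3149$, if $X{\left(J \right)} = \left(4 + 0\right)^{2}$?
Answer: $3165$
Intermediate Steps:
$X{\left(J \right)} = 16$ ($X{\left(J \right)} = 4^{2} = 16$)
$X{\left(-51 \right)} - -3149 = 16 - -3149 = 16 + 3149 = 3165$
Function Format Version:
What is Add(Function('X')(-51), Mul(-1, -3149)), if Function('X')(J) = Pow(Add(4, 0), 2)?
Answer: 3165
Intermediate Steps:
Function('X')(J) = 16 (Function('X')(J) = Pow(4, 2) = 16)
Add(Function('X')(-51), Mul(-1, -3149)) = Add(16, Mul(-1, -3149)) = Add(16, 3149) = 3165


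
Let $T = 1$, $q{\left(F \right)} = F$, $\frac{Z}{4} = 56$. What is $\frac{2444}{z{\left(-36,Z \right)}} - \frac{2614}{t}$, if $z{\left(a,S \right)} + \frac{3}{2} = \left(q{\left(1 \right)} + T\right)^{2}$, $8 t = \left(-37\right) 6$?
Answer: $\frac{594848}{555} \approx 1071.8$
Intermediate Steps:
$Z = 224$ ($Z = 4 \cdot 56 = 224$)
$t = - \frac{111}{4}$ ($t = \frac{\left(-37\right) 6}{8} = \frac{1}{8} \left(-222\right) = - \frac{111}{4} \approx -27.75$)
$z{\left(a,S \right)} = \frac{5}{2}$ ($z{\left(a,S \right)} = - \frac{3}{2} + \left(1 + 1\right)^{2} = - \frac{3}{2} + 2^{2} = - \frac{3}{2} + 4 = \frac{5}{2}$)
$\frac{2444}{z{\left(-36,Z \right)}} - \frac{2614}{t} = \frac{2444}{\frac{5}{2}} - \frac{2614}{- \frac{111}{4}} = 2444 \cdot \frac{2}{5} - - \frac{10456}{111} = \frac{4888}{5} + \frac{10456}{111} = \frac{594848}{555}$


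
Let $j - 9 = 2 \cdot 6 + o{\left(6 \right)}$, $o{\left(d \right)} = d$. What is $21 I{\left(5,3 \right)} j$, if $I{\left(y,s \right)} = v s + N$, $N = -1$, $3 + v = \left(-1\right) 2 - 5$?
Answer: $-17577$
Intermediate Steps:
$j = 27$ ($j = 9 + \left(2 \cdot 6 + 6\right) = 9 + \left(12 + 6\right) = 9 + 18 = 27$)
$v = -10$ ($v = -3 - 7 = -10$)
$I{\left(y,s \right)} = -1 - 10 s$ ($I{\left(y,s \right)} = - 10 s - 1 = -1 - 10 s$)
$21 I{\left(5,3 \right)} j = 21 \left(-1 - 30\right) 27 = 21 \left(-31\right) 27 = \left(-651\right) 27 = -17577$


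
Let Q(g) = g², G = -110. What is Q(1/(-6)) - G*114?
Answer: 451441/36 ≈ 12540.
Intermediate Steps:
Q(1/(-6)) - G*114 = (1/(-6))² - 1*(-110)*114 = (-⅙)² + 110*114 = 1/36 + 12540 = 451441/36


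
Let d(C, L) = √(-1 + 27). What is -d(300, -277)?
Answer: -√26 ≈ -5.0990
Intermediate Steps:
d(C, L) = √26
-d(300, -277) = -√26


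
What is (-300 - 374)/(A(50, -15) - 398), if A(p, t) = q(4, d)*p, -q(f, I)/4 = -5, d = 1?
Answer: -337/301 ≈ -1.1196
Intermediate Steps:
q(f, I) = 20 (q(f, I) = -4*(-5) = 20)
A(p, t) = 20*p
(-300 - 374)/(A(50, -15) - 398) = (-300 - 374)/(20*50 - 398) = -674/(1000 - 398) = -674/602 = -674*1/602 = -337/301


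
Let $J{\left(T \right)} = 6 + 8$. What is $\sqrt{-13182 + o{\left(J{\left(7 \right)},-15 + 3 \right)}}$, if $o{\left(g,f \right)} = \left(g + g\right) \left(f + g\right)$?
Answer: $i \sqrt{13126} \approx 114.57 i$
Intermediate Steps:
$J{\left(T \right)} = 14$
$o{\left(g,f \right)} = 2 g \left(f + g\right)$
$\sqrt{-13182 + o{\left(J{\left(7 \right)},-15 + 3 \right)}} = \sqrt{-13182 + 2 \cdot 14 \left(\left(-15 + 3\right) + 14\right)} = \sqrt{-13182 + 2 \cdot 14 \left(-12 + 14\right)} = \sqrt{-13182 + 2 \cdot 14 \cdot 2} = \sqrt{-13182 + 56} = \sqrt{-13126} = i \sqrt{13126}$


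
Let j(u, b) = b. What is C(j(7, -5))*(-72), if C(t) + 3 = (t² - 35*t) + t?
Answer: -13824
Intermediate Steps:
C(t) = -3 + t² - 34*t (C(t) = -3 + ((t² - 35*t) + t) = -3 + (t² - 34*t) = -3 + t² - 34*t)
C(j(7, -5))*(-72) = (-3 + (-5)² - 34*(-5))*(-72) = (-3 + 25 + 170)*(-72) = 192*(-72) = -13824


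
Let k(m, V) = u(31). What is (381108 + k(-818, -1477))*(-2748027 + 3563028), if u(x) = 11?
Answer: 310612366119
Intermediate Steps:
k(m, V) = 11
(381108 + k(-818, -1477))*(-2748027 + 3563028) = (381108 + 11)*(-2748027 + 3563028) = 381119*815001 = 310612366119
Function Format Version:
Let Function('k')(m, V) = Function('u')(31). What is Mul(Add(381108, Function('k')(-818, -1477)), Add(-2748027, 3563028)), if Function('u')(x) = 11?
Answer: 310612366119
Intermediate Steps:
Function('k')(m, V) = 11
Mul(Add(381108, Function('k')(-818, -1477)), Add(-2748027, 3563028)) = Mul(Add(381108, 11), Add(-2748027, 3563028)) = Mul(381119, 815001) = 310612366119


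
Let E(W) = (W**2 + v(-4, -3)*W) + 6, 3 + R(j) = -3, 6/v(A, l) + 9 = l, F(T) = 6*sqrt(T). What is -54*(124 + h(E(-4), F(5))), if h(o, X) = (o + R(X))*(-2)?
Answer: -4752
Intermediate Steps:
v(A, l) = 6/(-9 + l)
R(j) = -6 (R(j) = -3 - 3 = -6)
E(W) = 6 + W**2 - W/2 (E(W) = (W**2 + (6/(-9 - 3))*W) + 6 = (W**2 + (6/(-12))*W) + 6 = (W**2 + (6*(-1/12))*W) + 6 = (W**2 - W/2) + 6 = 6 + W**2 - W/2)
h(o, X) = 12 - 2*o (h(o, X) = (o - 6)*(-2) = (-6 + o)*(-2) = 12 - 2*o)
-54*(124 + h(E(-4), F(5))) = -54*(124 + (12 - 2*(6 + (-4)**2 - 1/2*(-4)))) = -54*(124 + (12 - 2*(6 + 16 + 2))) = -54*(124 + (12 - 2*24)) = -54*(124 + (12 - 48)) = -54*(124 - 36) = -54*88 = -4752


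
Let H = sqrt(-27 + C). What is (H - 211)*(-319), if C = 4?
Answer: 67309 - 319*I*sqrt(23) ≈ 67309.0 - 1529.9*I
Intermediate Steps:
H = I*sqrt(23) (H = sqrt(-27 + 4) = sqrt(-23) = I*sqrt(23) ≈ 4.7958*I)
(H - 211)*(-319) = (I*sqrt(23) - 211)*(-319) = (-211 + I*sqrt(23))*(-319) = 67309 - 319*I*sqrt(23)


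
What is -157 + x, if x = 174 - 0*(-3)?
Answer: 17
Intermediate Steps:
x = 174 (x = 174 - 1*0 = 174 + 0 = 174)
-157 + x = -157 + 174 = 17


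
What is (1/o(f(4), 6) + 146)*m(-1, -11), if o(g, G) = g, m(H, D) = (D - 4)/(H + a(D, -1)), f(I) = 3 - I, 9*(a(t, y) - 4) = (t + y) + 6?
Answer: -6525/7 ≈ -932.14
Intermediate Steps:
a(t, y) = 14/3 + t/9 + y/9 (a(t, y) = 4 + ((t + y) + 6)/9 = 4 + (6 + t + y)/9 = 4 + (⅔ + t/9 + y/9) = 14/3 + t/9 + y/9)
m(H, D) = (-4 + D)/(41/9 + H + D/9) (m(H, D) = (D - 4)/(H + (14/3 + D/9 + (⅑)*(-1))) = (-4 + D)/(H + (14/3 + D/9 - ⅑)) = (-4 + D)/(H + (41/9 + D/9)) = (-4 + D)/(41/9 + H + D/9))
(1/o(f(4), 6) + 146)*m(-1, -11) = (1/(3 - 1*4) + 146)*(9*(-4 - 11)/(41 - 11 + 9*(-1))) = (1/(3 - 4) + 146)*(9*(-15)/(41 - 11 - 9)) = (1/(-1) + 146)*(9*(-15)/21) = (-1 + 146)*(9*(1/21)*(-15)) = 145*(-45/7) = -6525/7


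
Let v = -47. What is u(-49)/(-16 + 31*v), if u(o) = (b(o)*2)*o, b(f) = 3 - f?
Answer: 5096/1473 ≈ 3.4596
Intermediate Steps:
u(o) = o*(6 - 2*o) (u(o) = ((3 - o)*2)*o = (6 - 2*o)*o = o*(6 - 2*o))
u(-49)/(-16 + 31*v) = (2*(-49)*(3 - 1*(-49)))/(-16 + 31*(-47)) = (2*(-49)*(3 + 49))/(-16 - 1457) = (2*(-49)*52)/(-1473) = -5096*(-1/1473) = 5096/1473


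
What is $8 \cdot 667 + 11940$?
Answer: $17276$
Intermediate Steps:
$8 \cdot 667 + 11940 = 5336 + 11940 = 17276$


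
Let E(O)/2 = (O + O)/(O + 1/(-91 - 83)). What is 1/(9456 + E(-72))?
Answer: 12529/118524336 ≈ 0.00010571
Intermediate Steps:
E(O) = 4*O/(-1/174 + O) (E(O) = 2*((O + O)/(O + 1/(-91 - 83))) = 2*((2*O)/(O + 1/(-174))) = 2*((2*O)/(O - 1/174)) = 2*((2*O)/(-1/174 + O)) = 2*(2*O/(-1/174 + O)) = 4*O/(-1/174 + O))
1/(9456 + E(-72)) = 1/(9456 + 696*(-72)/(-1 + 174*(-72))) = 1/(9456 + 696*(-72)/(-1 - 12528)) = 1/(9456 + 696*(-72)/(-12529)) = 1/(9456 + 696*(-72)*(-1/12529)) = 1/(9456 + 50112/12529) = 1/(118524336/12529) = 12529/118524336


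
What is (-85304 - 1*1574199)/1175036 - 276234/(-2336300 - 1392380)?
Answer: -183224085988/136916663515 ≈ -1.3382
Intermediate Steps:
(-85304 - 1*1574199)/1175036 - 276234/(-2336300 - 1392380) = (-85304 - 1574199)*(1/1175036) - 276234/(-3728680) = -1659503*1/1175036 - 276234*(-1/3728680) = -1659503/1175036 + 138117/1864340 = -183224085988/136916663515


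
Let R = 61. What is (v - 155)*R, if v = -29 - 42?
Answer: -13786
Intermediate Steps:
v = -71
(v - 155)*R = (-71 - 155)*61 = -226*61 = -13786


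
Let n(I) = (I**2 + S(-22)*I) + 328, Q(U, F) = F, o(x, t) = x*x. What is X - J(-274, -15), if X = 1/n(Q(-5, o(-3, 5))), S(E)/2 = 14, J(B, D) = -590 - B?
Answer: 208877/661 ≈ 316.00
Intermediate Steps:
o(x, t) = x**2
S(E) = 28 (S(E) = 2*14 = 28)
n(I) = 328 + I**2 + 28*I (n(I) = (I**2 + 28*I) + 328 = 328 + I**2 + 28*I)
X = 1/661 (X = 1/(328 + ((-3)**2)**2 + 28*(-3)**2) = 1/(328 + 9**2 + 28*9) = 1/(328 + 81 + 252) = 1/661 ≈ 0.0015129)
X - J(-274, -15) = 1/661 - (-590 - 1*(-274)) = 1/661 - (-590 + 274) = 1/661 - 1*(-316) = 1/661 + 316 = 208877/661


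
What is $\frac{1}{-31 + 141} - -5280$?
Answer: $\frac{580801}{110} \approx 5280.0$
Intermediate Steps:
$\frac{1}{-31 + 141} - -5280 = \frac{1}{110} + 5280 = \frac{580801}{110}$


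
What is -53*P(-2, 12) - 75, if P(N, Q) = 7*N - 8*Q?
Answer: 5755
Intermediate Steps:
P(N, Q) = -8*Q + 7*N
-53*P(-2, 12) - 75 = -53*(-8*12 + 7*(-2)) - 75 = -53*(-96 - 14) - 75 = -53*(-110) - 75 = 5830 - 75 = 5755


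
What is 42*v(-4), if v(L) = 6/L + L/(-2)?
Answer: 21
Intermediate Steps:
v(L) = 6/L - L/2 (v(L) = 6/L + L*(-½) = 6/L - L/2)
42*v(-4) = 42*(6/(-4) - ½*(-4)) = 42*(6*(-¼) + 2) = 42*(-3/2 + 2) = 42*(½) = 21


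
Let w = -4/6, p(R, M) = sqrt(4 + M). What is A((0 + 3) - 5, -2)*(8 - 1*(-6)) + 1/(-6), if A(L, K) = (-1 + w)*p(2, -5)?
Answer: -1/6 - 70*I/3 ≈ -0.16667 - 23.333*I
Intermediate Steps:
w = -2/3 (w = -4*1/6 = -2/3 ≈ -0.66667)
A(L, K) = -5*I/3 (A(L, K) = (-1 - 2/3)*sqrt(4 - 5) = -5*I/3)
A((0 + 3) - 5, -2)*(8 - 1*(-6)) + 1/(-6) = (-5*I/3)*(8 - 1*(-6)) + 1/(-6) = (-5*I/3)*(8 + 6) - 1/6 = -5*I/3*14 - 1/6 = -70*I/3 - 1/6 = -1/6 - 70*I/3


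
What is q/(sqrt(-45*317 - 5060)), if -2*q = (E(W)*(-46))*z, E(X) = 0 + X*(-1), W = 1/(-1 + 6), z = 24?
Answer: 552*I*sqrt(773)/19325 ≈ 0.79416*I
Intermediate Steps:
W = 1/5 ≈ 0.20000
E(X) = -X (E(X) = 0 - X = -X)
q = -552/5 (q = --1*1/5*(-46)*24/2 = -(-1/5*(-46))*24/2 = -23*24/5 = -1/2*1104/5 = -552/5 ≈ -110.40)
q/(sqrt(-45*317 - 5060)) = -552/(5*sqrt(-45*317 - 5060)) = -552/(5*sqrt(-14265 - 5060)) = -552*(-I*sqrt(773)/3865)/5 = -(-552)*I*sqrt(773)/19325 = 552*I*sqrt(773)/19325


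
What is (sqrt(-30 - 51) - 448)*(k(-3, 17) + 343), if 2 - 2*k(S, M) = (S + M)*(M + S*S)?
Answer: -72576 + 1458*I ≈ -72576.0 + 1458.0*I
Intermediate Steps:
k(S, M) = 1 - (M + S)*(M + S**2)/2 (k(S, M) = 1 - (S + M)*(M + S*S)/2 = 1 - (M + S)*(M + S**2)/2)
(sqrt(-30 - 51) - 448)*(k(-3, 17) + 343) = (sqrt(-30 - 51) - 448)*((1 - 1/2*17**2 - 1/2*(-3)**3 - 1/2*17*(-3) - 1/2*17*(-3)**2) + 343) = (sqrt(-81) - 448)*((1 - 1/2*289 - 1/2*(-27) + 51/2 - 1/2*17*9) + 343) = (9*I - 448)*((1 - 289/2 + 27/2 + 51/2 - 153/2) + 343) = (-448 + 9*I)*(-181 + 343) = (-448 + 9*I)*162 = -72576 + 1458*I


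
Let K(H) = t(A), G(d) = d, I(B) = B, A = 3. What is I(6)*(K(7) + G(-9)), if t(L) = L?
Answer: -36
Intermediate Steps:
K(H) = 3
I(6)*(K(7) + G(-9)) = 6*(3 - 9) = 6*(-6) = -36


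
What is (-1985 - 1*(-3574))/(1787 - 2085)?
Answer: -1589/298 ≈ -5.3322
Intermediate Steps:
(-1985 - 1*(-3574))/(1787 - 2085) = (-1985 + 3574)/(-298) = 1589*(-1/298) = -1589/298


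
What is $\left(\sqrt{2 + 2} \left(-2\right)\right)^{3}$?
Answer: $-64$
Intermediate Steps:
$\left(\sqrt{2 + 2} \left(-2\right)\right)^{3} = \left(\sqrt{4} \left(-2\right)\right)^{3} = \left(2 \left(-2\right)\right)^{3} = \left(-4\right)^{3} = -64$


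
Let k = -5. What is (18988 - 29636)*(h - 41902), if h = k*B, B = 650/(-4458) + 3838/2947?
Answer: 2931250471633528/6568863 ≈ 4.4623e+8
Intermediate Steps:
B = 7597127/6568863 (B = 650*(-1/4458) + 3838*(1/2947) = -325/2229 + 3838/2947 = 7597127/6568863 ≈ 1.1565)
h = -37985635/6568863 (h = -5*7597127/6568863 = -37985635/6568863 ≈ -5.7827)
(18988 - 29636)*(h - 41902) = (18988 - 29636)*(-37985635/6568863 - 41902) = -10648*(-275286483061/6568863) = 2931250471633528/6568863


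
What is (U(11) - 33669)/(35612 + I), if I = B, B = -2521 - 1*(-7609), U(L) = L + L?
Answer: -33647/40700 ≈ -0.82671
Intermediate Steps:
U(L) = 2*L
B = 5088 (B = -2521 + 7609 = 5088)
I = 5088
(U(11) - 33669)/(35612 + I) = (2*11 - 33669)/(35612 + 5088) = (22 - 33669)/40700 = -33647*1/40700 = -33647/40700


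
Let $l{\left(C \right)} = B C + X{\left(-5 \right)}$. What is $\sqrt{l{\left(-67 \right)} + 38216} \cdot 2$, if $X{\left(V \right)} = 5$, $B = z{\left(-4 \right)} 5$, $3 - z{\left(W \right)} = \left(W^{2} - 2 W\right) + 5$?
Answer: $2 \sqrt{46931} \approx 433.27$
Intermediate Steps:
$z{\left(W \right)} = -2 - W^{2} + 2 W$ ($z{\left(W \right)} = 3 - \left(\left(W^{2} - 2 W\right) + 5\right) = 3 - \left(5 + W^{2} - 2 W\right) = -2 - W^{2} + 2 W$)
$B = -130$ ($B = \left(-2 - \left(-4\right)^{2} + 2 \left(-4\right)\right) 5 = \left(-2 - 16 - 8\right) 5 = \left(-26\right) 5 = -130$)
$l{\left(C \right)} = 5 - 130 C$ ($l{\left(C \right)} = - 130 C + 5 = 5 - 130 C$)
$\sqrt{l{\left(-67 \right)} + 38216} \cdot 2 = \sqrt{\left(5 - -8710\right) + 38216} \cdot 2 = \sqrt{\left(5 + 8710\right) + 38216} \cdot 2 = \sqrt{8715 + 38216} \cdot 2 = \sqrt{46931} \cdot 2 = 2 \sqrt{46931}$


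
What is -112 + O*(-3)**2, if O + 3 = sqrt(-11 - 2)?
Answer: -139 + 9*I*sqrt(13) ≈ -139.0 + 32.45*I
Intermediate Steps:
O = -3 + I*sqrt(13) (O = -3 + sqrt(-11 - 2) = -3 + sqrt(-13) = -3 + I*sqrt(13) ≈ -3.0 + 3.6056*I)
-112 + O*(-3)**2 = -112 + (-3 + I*sqrt(13))*(-3)**2 = -112 + (-3 + I*sqrt(13))*9 = -112 + (-27 + 9*I*sqrt(13)) = -139 + 9*I*sqrt(13)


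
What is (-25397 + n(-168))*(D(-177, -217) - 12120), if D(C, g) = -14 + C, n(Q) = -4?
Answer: 312711711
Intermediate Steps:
(-25397 + n(-168))*(D(-177, -217) - 12120) = (-25397 - 4)*((-14 - 177) - 12120) = -25401*(-191 - 12120) = -25401*(-12311) = 312711711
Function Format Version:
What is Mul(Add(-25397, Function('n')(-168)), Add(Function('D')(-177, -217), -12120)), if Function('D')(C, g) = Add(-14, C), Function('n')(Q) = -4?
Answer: 312711711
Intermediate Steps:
Mul(Add(-25397, Function('n')(-168)), Add(Function('D')(-177, -217), -12120)) = Mul(Add(-25397, -4), Add(Add(-14, -177), -12120)) = Mul(-25401, Add(-191, -12120)) = Mul(-25401, -12311) = 312711711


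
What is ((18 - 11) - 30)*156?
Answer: -3588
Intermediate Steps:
((18 - 11) - 30)*156 = (7 - 30)*156 = -23*156 = -3588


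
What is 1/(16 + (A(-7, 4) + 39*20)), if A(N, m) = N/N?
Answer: 1/797 ≈ 0.0012547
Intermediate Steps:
A(N, m) = 1
1/(16 + (A(-7, 4) + 39*20)) = 1/(16 + (1 + 39*20)) = 1/(16 + (1 + 780)) = 1/(16 + 781) = 1/797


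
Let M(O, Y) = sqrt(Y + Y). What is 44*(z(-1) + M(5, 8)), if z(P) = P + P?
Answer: 88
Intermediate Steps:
z(P) = 2*P
M(O, Y) = sqrt(2)*sqrt(Y) (M(O, Y) = sqrt(2*Y) = sqrt(2)*sqrt(Y))
44*(z(-1) + M(5, 8)) = 44*(2*(-1) + sqrt(2)*sqrt(8)) = 44*(-2 + sqrt(2)*(2*sqrt(2))) = 44*(-2 + 4) = 44*2 = 88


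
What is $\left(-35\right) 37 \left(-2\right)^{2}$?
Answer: $-5180$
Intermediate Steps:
$\left(-35\right) 37 \left(-2\right)^{2} = \left(-1295\right) 4 = -5180$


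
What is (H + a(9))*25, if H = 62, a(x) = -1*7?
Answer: 1375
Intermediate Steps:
a(x) = -7
(H + a(9))*25 = (62 - 7)*25 = 55*25 = 1375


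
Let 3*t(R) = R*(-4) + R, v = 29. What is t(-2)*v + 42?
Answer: 100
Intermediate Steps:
t(R) = -R (t(R) = (R*(-4) + R)/3 = (-4*R + R)/3 = (-3*R)/3 = -R)
t(-2)*v + 42 = -1*(-2)*29 + 42 = 2*29 + 42 = 58 + 42 = 100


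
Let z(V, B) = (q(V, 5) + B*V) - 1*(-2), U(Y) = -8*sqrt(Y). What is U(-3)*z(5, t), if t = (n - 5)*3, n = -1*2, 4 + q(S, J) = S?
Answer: 816*I*sqrt(3) ≈ 1413.4*I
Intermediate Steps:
q(S, J) = -4 + S
n = -2
t = -21 (t = (-2 - 5)*3 = -7*3 = -21)
z(V, B) = -2 + V + B*V (z(V, B) = ((-4 + V) + B*V) - 1*(-2) = (-4 + V + B*V) + 2 = -2 + V + B*V)
U(-3)*z(5, t) = (-8*I*sqrt(3))*(-2 + 5 - 21*5) = (-8*I*sqrt(3))*(-2 + 5 - 105) = -8*I*sqrt(3)*(-102) = 816*I*sqrt(3)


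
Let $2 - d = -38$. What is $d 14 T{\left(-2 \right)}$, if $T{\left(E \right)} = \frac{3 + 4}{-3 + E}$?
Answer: $-784$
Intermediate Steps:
$d = 40$ ($d = 2 - -38 = 2 + 38 = 40$)
$T{\left(E \right)} = \frac{7}{-3 + E}$
$d 14 T{\left(-2 \right)} = 40 \cdot 14 \frac{7}{-3 - 2} = 560 \frac{7}{-5} = 560 \cdot 7 \left(- \frac{1}{5}\right) = 560 \left(- \frac{7}{5}\right) = -784$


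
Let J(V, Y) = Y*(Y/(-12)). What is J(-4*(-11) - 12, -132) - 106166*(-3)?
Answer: 317046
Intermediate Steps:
J(V, Y) = -Y²/12 (J(V, Y) = Y*(Y*(-1/12)) = Y*(-Y/12) = -Y²/12)
J(-4*(-11) - 12, -132) - 106166*(-3) = -1/12*(-132)² - 106166*(-3) = -1/12*17424 - 1*(-318498) = -1452 + 318498 = 317046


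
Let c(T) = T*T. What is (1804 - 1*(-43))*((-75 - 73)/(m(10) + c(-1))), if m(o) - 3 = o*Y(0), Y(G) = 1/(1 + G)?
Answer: -136678/7 ≈ -19525.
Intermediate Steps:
c(T) = T²
m(o) = 3 + o (m(o) = 3 + o/(1 + 0) = 3 + o/1 = 3 + o*1 = 3 + o)
(1804 - 1*(-43))*((-75 - 73)/(m(10) + c(-1))) = (1804 - 1*(-43))*((-75 - 73)/((3 + 10) + (-1)²)) = (1804 + 43)*(-148/(13 + 1)) = 1847*(-148/14) = 1847*(-148*1/14) = 1847*(-74/7) = -136678/7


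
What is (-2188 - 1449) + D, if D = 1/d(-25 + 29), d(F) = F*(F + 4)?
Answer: -116383/32 ≈ -3637.0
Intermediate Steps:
d(F) = F*(4 + F)
D = 1/32 (D = 1/((-25 + 29)*(4 + (-25 + 29))) = 1/(4*(4 + 4)) = 1/(4*8) = 1/32 ≈ 0.031250)
(-2188 - 1449) + D = (-2188 - 1449) + 1/32 = -3637 + 1/32 = -116383/32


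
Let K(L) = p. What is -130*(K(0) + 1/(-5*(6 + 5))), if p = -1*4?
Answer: 5746/11 ≈ 522.36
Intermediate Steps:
p = -4
K(L) = -4
-130*(K(0) + 1/(-5*(6 + 5))) = -130*(-4 + 1/(-5*(6 + 5))) = -130*(-4 + 1/(-5*11)) = -130*(-4 + 1/(-55)) = -130*(-4 - 1/55) = -130*(-221)/55 = -13*(-442/11) = 5746/11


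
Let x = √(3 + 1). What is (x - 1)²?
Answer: 1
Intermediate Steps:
x = 2 (x = √4 = 2)
(x - 1)² = (2 - 1)² = 1² = 1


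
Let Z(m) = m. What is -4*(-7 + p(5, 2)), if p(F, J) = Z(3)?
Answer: 16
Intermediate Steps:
p(F, J) = 3
-4*(-7 + p(5, 2)) = -4*(-7 + 3) = -4*(-4) = 16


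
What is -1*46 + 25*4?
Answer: 54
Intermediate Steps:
-1*46 + 25*4 = -46 + 100 = 54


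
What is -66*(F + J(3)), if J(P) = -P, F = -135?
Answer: 9108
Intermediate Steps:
-66*(F + J(3)) = -66*(-135 - 1*3) = -66*(-135 - 3) = -66*(-138) = 9108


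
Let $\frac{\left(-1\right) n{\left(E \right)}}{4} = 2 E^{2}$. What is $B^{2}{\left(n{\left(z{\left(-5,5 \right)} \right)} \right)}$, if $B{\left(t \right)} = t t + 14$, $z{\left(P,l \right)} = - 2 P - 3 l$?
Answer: $1601120196$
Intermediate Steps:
$z{\left(P,l \right)} = - 3 l - 2 P$
$n{\left(E \right)} = - 8 E^{2}$ ($n{\left(E \right)} = - 4 \cdot 2 E^{2} = - 8 E^{2}$)
$B{\left(t \right)} = 14 + t^{2}$ ($B{\left(t \right)} = t^{2} + 14 = 14 + t^{2}$)
$B^{2}{\left(n{\left(z{\left(-5,5 \right)} \right)} \right)} = \left(14 + \left(- 8 \left(\left(-3\right) 5 - -10\right)^{2}\right)^{2}\right)^{2} = \left(14 + \left(- 8 \left(-15 + 10\right)^{2}\right)^{2}\right)^{2} = \left(14 + \left(- 8 \left(-5\right)^{2}\right)^{2}\right)^{2} = \left(14 + \left(\left(-8\right) 25\right)^{2}\right)^{2} = \left(14 + \left(-200\right)^{2}\right)^{2} = \left(14 + 40000\right)^{2} = 40014^{2} = 1601120196$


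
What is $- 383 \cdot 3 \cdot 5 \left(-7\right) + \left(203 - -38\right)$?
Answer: $40456$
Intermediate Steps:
$- 383 \cdot 3 \cdot 5 \left(-7\right) + \left(203 - -38\right) = - 383 \cdot 15 \left(-7\right) + \left(203 + 38\right) = \left(-383\right) \left(-105\right) + 241 = 40215 + 241 = 40456$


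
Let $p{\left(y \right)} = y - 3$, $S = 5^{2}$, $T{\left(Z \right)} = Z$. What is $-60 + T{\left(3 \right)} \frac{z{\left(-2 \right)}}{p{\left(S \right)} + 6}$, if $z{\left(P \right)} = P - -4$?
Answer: $- \frac{837}{14} \approx -59.786$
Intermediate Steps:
$S = 25$
$p{\left(y \right)} = -3 + y$ ($p{\left(y \right)} = y - 3 = -3 + y$)
$z{\left(P \right)} = 4 + P$ ($z{\left(P \right)} = P + 4 = 4 + P$)
$-60 + T{\left(3 \right)} \frac{z{\left(-2 \right)}}{p{\left(S \right)} + 6} = -60 + 3 \frac{4 - 2}{\left(-3 + 25\right) + 6} = -60 + 3 \frac{2}{22 + 6} = -60 + 3 \cdot \frac{2}{28} = -60 + 3 \cdot 2 \cdot \frac{1}{28} = -60 + 3 \cdot \frac{1}{14} = -60 + \frac{3}{14} = - \frac{837}{14}$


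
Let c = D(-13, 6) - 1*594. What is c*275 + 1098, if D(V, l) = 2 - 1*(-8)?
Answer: -159502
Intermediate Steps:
D(V, l) = 10 (D(V, l) = 2 + 8 = 10)
c = -584 (c = 10 - 1*594 = 10 - 594 = -584)
c*275 + 1098 = -584*275 + 1098 = -160600 + 1098 = -159502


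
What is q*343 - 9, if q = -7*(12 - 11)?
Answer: -2410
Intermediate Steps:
q = -7 (q = -7*1 = -7)
q*343 - 9 = -7*343 - 9 = -2401 - 9 = -2410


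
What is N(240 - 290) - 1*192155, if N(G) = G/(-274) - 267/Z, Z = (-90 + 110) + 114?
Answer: -3527614719/18358 ≈ -1.9216e+5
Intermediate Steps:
Z = 134 (Z = 20 + 114 = 134)
N(G) = -267/134 - G/274 (N(G) = G/(-274) - 267/134 = G*(-1/274) - 267*1/134 = -G/274 - 267/134 = -267/134 - G/274)
N(240 - 290) - 1*192155 = (-267/134 - (240 - 290)/274) - 1*192155 = (-267/134 - 1/274*(-50)) - 192155 = (-267/134 + 25/137) - 192155 = -33229/18358 - 192155 = -3527614719/18358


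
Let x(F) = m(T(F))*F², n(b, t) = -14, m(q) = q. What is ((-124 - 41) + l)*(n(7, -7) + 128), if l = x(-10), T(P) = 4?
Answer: 26790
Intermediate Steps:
x(F) = 4*F²
l = 400 (l = 4*(-10)² = 4*100 = 400)
((-124 - 41) + l)*(n(7, -7) + 128) = ((-124 - 41) + 400)*(-14 + 128) = (-165 + 400)*114 = 235*114 = 26790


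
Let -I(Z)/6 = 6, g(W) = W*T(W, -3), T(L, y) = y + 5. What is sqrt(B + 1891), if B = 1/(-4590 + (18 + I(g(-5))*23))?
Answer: sqrt(61268394)/180 ≈ 43.486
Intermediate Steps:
T(L, y) = 5 + y
g(W) = 2*W (g(W) = W*(5 - 3) = W*2 = 2*W)
I(Z) = -36 (I(Z) = -6*6 = -36)
B = -1/5400 (B = 1/(-4590 + (18 - 36*23)) = 1/(-4590 + (18 - 828)) = 1/(-4590 - 810) = 1/(-5400) = -1/5400 ≈ -0.00018519)
sqrt(B + 1891) = sqrt(-1/5400 + 1891) = sqrt(10211399/5400) = sqrt(61268394)/180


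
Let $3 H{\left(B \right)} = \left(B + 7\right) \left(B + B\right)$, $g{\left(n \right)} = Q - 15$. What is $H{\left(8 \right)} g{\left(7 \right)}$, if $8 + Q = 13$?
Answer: $-800$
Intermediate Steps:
$Q = 5$ ($Q = -8 + 13 = 5$)
$g{\left(n \right)} = -10$ ($g{\left(n \right)} = 5 - 15 = -10$)
$H{\left(B \right)} = \frac{2 B \left(7 + B\right)}{3}$ ($H{\left(B \right)} = \frac{\left(B + 7\right) \left(B + B\right)}{3} = \frac{\left(7 + B\right) 2 B}{3} = \frac{2 B \left(7 + B\right)}{3}$)
$H{\left(8 \right)} g{\left(7 \right)} = \frac{2}{3} \cdot 8 \left(7 + 8\right) \left(-10\right) = \frac{2}{3} \cdot 8 \cdot 15 \left(-10\right) = 80 \left(-10\right) = -800$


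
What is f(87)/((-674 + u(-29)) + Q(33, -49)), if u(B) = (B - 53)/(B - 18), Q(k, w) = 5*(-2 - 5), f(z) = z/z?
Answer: -47/33241 ≈ -0.0014139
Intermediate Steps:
f(z) = 1
Q(k, w) = -35 (Q(k, w) = 5*(-7) = -35)
u(B) = (-53 + B)/(-18 + B)
f(87)/((-674 + u(-29)) + Q(33, -49)) = 1/((-674 + (-53 - 29)/(-18 - 29)) - 35) = 1/((-674 - 82/(-47)) - 35) = 1/((-674 - 1/47*(-82)) - 35) = 1/((-674 + 82/47) - 35) = 1/(-31596/47 - 35) = 1/(-33241/47) = 1*(-47/33241) = -47/33241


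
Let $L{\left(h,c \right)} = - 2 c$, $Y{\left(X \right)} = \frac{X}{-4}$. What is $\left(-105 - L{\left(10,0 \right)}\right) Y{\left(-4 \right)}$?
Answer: $-105$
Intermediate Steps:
$Y{\left(X \right)} = - \frac{X}{4}$ ($Y{\left(X \right)} = X \left(- \frac{1}{4}\right) = - \frac{X}{4}$)
$\left(-105 - L{\left(10,0 \right)}\right) Y{\left(-4 \right)} = \left(-105 - \left(-2\right) 0\right) \left(\left(- \frac{1}{4}\right) \left(-4\right)\right) = \left(-105 - 0\right) 1 = \left(-105 + 0\right) 1 = \left(-105\right) 1 = -105$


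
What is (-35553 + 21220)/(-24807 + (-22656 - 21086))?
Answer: 14333/68549 ≈ 0.20909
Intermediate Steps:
(-35553 + 21220)/(-24807 + (-22656 - 21086)) = -14333/(-24807 - 43742) = -14333/(-68549) = -14333*(-1/68549) = 14333/68549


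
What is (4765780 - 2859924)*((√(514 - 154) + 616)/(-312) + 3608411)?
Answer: 268207211686912/39 - 476464*√10/13 ≈ 6.8771e+12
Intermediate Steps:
(4765780 - 2859924)*((√(514 - 154) + 616)/(-312) + 3608411) = 1905856*(-(√360 + 616)/312 + 3608411) = 1905856*(-(6*√10 + 616)/312 + 3608411) = 1905856*(-(616 + 6*√10)/312 + 3608411) = 1905856*((-77/39 - √10/52) + 3608411) = 1905856*(140727952/39 - √10/52) = 268207211686912/39 - 476464*√10/13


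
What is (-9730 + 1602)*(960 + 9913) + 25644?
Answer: -88350100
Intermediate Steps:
(-9730 + 1602)*(960 + 9913) + 25644 = -8128*10873 + 25644 = -88375744 + 25644 = -88350100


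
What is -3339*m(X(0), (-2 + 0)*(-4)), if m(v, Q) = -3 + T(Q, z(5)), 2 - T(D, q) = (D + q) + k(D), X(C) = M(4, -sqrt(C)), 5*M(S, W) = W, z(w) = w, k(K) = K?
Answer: 73458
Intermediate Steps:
M(S, W) = W/5
X(C) = -sqrt(C)/5 (X(C) = (-sqrt(C))/5 = -sqrt(C)/5)
T(D, q) = 2 - q - 2*D (T(D, q) = 2 - ((D + q) + D) = 2 - (q + 2*D) = 2 + (-q - 2*D) = 2 - q - 2*D)
m(v, Q) = -6 - 2*Q (m(v, Q) = -3 + (2 - 1*5 - 2*Q) = -3 + (2 - 5 - 2*Q) = -3 + (-3 - 2*Q) = -6 - 2*Q)
-3339*m(X(0), (-2 + 0)*(-4)) = -3339*(-6 - 2*(-2 + 0)*(-4)) = -3339*(-6 - (-4)*(-4)) = -3339*(-6 - 2*8) = -3339*(-6 - 16) = -3339*(-22) = 73458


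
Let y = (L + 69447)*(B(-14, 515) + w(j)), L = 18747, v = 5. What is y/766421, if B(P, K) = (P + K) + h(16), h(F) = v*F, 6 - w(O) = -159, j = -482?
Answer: 65792724/766421 ≈ 85.844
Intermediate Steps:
w(O) = 165 (w(O) = 6 - 1*(-159) = 6 + 159 = 165)
h(F) = 5*F
B(P, K) = 80 + K + P (B(P, K) = (P + K) + 5*16 = (K + P) + 80 = 80 + K + P)
y = 65792724 (y = (18747 + 69447)*((80 + 515 - 14) + 165) = 88194*(581 + 165) = 88194*746 = 65792724)
y/766421 = 65792724/766421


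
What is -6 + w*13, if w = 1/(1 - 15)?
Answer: -97/14 ≈ -6.9286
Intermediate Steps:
w = -1/14 (w = 1/(-14) = -1/14 ≈ -0.071429)
-6 + w*13 = -6 - 1/14*13 = -6 - 13/14 = -97/14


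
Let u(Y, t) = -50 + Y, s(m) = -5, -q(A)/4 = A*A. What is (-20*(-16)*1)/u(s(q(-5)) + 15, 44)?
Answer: -8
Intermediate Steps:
q(A) = -4*A² (q(A) = -4*A*A = -4*A²)
(-20*(-16)*1)/u(s(q(-5)) + 15, 44) = (-20*(-16)*1)/(-50 + (-5 + 15)) = (320*1)/(-50 + 10) = 320/(-40) = 320*(-1/40) = -8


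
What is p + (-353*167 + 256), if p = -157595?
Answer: -216290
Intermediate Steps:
p + (-353*167 + 256) = -157595 + (-353*167 + 256) = -157595 + (-58951 + 256) = -157595 - 58695 = -216290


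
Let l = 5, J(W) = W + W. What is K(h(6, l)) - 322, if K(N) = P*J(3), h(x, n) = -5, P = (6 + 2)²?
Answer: 62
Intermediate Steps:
J(W) = 2*W
P = 64 (P = 8² = 64)
K(N) = 384 (K(N) = 64*(2*3) = 64*6 = 384)
K(h(6, l)) - 322 = 384 - 322 = 62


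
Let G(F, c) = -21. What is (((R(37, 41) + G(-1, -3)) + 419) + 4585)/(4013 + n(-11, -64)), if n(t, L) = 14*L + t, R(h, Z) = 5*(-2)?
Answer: 4973/3106 ≈ 1.6011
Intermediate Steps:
R(h, Z) = -10
n(t, L) = t + 14*L
(((R(37, 41) + G(-1, -3)) + 419) + 4585)/(4013 + n(-11, -64)) = (((-10 - 21) + 419) + 4585)/(4013 + (-11 + 14*(-64))) = ((-31 + 419) + 4585)/(4013 + (-11 - 896)) = (388 + 4585)/(4013 - 907) = 4973/3106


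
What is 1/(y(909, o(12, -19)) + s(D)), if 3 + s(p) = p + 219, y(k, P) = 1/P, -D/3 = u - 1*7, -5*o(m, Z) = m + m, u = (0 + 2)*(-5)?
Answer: 24/6403 ≈ 0.0037482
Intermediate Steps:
u = -10 (u = 2*(-5) = -10)
o(m, Z) = -2*m/5 (o(m, Z) = -(m + m)/5 = -2*m/5)
D = 51 (D = -3*(-10 - 1*7) = -3*(-10 - 7) = -3*(-17) = 51)
s(p) = 216 + p (s(p) = -3 + (p + 219) = -3 + (219 + p) = 216 + p)
1/(y(909, o(12, -19)) + s(D)) = 1/(1/(-⅖*12) + (216 + 51)) = 1/(1/(-24/5) + 267) = 1/(-5/24 + 267) = 1/(6403/24) = 24/6403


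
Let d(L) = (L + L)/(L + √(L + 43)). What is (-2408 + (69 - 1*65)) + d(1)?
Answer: -103374/43 + 4*√11/43 ≈ -2403.7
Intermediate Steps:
d(L) = 2*L/(L + √(43 + L)) (d(L) = (2*L)/(L + √(43 + L)) = 2*L/(L + √(43 + L)))
(-2408 + (69 - 1*65)) + d(1) = (-2408 + (69 - 1*65)) + 2*1/(1 + √(43 + 1)) = (-2408 + (69 - 65)) + 2*1/(1 + √44) = (-2408 + 4) + 2*1/(1 + 2*√11) = -2404 + 2/(1 + 2*√11)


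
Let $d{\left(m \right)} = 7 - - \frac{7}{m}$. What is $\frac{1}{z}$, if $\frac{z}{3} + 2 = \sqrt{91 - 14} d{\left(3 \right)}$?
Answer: $\frac{3}{30166} + \frac{7 \sqrt{77}}{15083} \approx 0.0041719$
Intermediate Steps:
$d{\left(m \right)} = 7 + \frac{7}{m}$
$z = -6 + 28 \sqrt{77}$ ($z = -6 + 3 \sqrt{91 - 14} \left(7 + \frac{7}{3}\right) = -6 + 3 \sqrt{77} \left(7 + 7 \cdot \frac{1}{3}\right) = -6 + 3 \sqrt{77} \left(7 + \frac{7}{3}\right) = -6 + 3 \sqrt{77} \cdot \frac{28}{3} = -6 + 3 \frac{28 \sqrt{77}}{3} = -6 + 28 \sqrt{77} \approx 239.7$)
$\frac{1}{z} = \frac{1}{-6 + 28 \sqrt{77}}$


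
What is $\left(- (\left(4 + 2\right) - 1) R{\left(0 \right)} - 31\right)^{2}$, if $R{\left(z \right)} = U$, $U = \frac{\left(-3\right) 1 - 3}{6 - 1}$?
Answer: $625$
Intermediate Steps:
$U = - \frac{6}{5}$ ($U = \frac{-3 - 3}{5} = \left(-6\right) \frac{1}{5} = - \frac{6}{5} \approx -1.2$)
$R{\left(z \right)} = - \frac{6}{5}$
$\left(- (\left(4 + 2\right) - 1) R{\left(0 \right)} - 31\right)^{2} = \left(- (\left(4 + 2\right) - 1) \left(- \frac{6}{5}\right) - 31\right)^{2} = \left(- (6 - 1) \left(- \frac{6}{5}\right) - 31\right)^{2} = \left(\left(-1\right) 5 \left(- \frac{6}{5}\right) - 31\right)^{2} = \left(\left(-5\right) \left(- \frac{6}{5}\right) - 31\right)^{2} = \left(6 - 31\right)^{2} = \left(-25\right)^{2} = 625$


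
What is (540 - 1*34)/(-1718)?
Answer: -253/859 ≈ -0.29453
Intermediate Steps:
(540 - 1*34)/(-1718) = (540 - 34)*(-1/1718) = 506*(-1/1718) = -253/859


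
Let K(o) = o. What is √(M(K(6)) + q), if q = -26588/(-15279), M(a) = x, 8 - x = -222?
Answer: √54099241482/15279 ≈ 15.223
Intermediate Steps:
x = 230 (x = 8 - 1*(-222) = 8 + 222 = 230)
M(a) = 230
q = 26588/15279 (q = -26588*(-1/15279) = 26588/15279 ≈ 1.7402)
√(M(K(6)) + q) = √(230 + 26588/15279) = √(3540758/15279) = √54099241482/15279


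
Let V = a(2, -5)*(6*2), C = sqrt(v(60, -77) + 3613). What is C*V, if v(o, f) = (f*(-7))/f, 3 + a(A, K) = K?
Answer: -96*sqrt(3606) ≈ -5764.8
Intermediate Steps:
a(A, K) = -3 + K
v(o, f) = -7 (v(o, f) = (-7*f)/f = -7)
C = sqrt(3606) (C = sqrt(-7 + 3613) = sqrt(3606) ≈ 60.050)
V = -96 (V = (-3 - 5)*(6*2) = -8*12 = -96)
C*V = sqrt(3606)*(-96) = -96*sqrt(3606)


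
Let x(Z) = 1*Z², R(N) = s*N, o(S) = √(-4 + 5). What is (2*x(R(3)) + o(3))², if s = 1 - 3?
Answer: 5329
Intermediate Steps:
s = -2
o(S) = 1 (o(S) = √1 = 1)
R(N) = -2*N
x(Z) = Z²
(2*x(R(3)) + o(3))² = (2*(-2*3)² + 1)² = (2*(-6)² + 1)² = (2*36 + 1)² = (72 + 1)² = 73² = 5329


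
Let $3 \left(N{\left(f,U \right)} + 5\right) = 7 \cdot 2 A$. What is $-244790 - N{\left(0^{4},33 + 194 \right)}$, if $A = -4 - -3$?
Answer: $- \frac{734341}{3} \approx -2.4478 \cdot 10^{5}$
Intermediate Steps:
$A = -1$ ($A = -4 + 3 = -1$)
$N{\left(f,U \right)} = - \frac{29}{3}$ ($N{\left(f,U \right)} = -5 + \frac{7 \cdot 2 \left(-1\right)}{3} = -5 + \frac{14 \left(-1\right)}{3} = -5 + \frac{1}{3} \left(-14\right) = -5 - \frac{14}{3} = - \frac{29}{3}$)
$-244790 - N{\left(0^{4},33 + 194 \right)} = -244790 - - \frac{29}{3} = -244790 + \frac{29}{3} = - \frac{734341}{3}$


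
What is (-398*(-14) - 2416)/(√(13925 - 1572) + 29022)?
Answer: 91593432/842264131 - 3156*√12353/842264131 ≈ 0.10833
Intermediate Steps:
(-398*(-14) - 2416)/(√(13925 - 1572) + 29022) = (5572 - 2416)/(√12353 + 29022) = 3156/(29022 + √12353)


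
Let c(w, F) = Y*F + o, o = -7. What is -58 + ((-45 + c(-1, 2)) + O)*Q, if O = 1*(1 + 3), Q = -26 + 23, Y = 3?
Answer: 68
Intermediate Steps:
c(w, F) = -7 + 3*F (c(w, F) = 3*F - 7 = -7 + 3*F)
Q = -3
O = 4 (O = 1*4 = 4)
-58 + ((-45 + c(-1, 2)) + O)*Q = -58 + ((-45 + (-7 + 3*2)) + 4)*(-3) = -58 + ((-45 + (-7 + 6)) + 4)*(-3) = -58 + ((-45 - 1) + 4)*(-3) = -58 + (-46 + 4)*(-3) = -58 - 42*(-3) = -58 + 126 = 68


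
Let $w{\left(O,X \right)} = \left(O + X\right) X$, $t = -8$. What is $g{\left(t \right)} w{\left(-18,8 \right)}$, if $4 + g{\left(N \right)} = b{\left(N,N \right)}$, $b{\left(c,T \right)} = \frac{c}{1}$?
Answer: $960$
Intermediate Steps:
$w{\left(O,X \right)} = X \left(O + X\right)$
$b{\left(c,T \right)} = c$ ($b{\left(c,T \right)} = c 1 = c$)
$g{\left(N \right)} = -4 + N$
$g{\left(t \right)} w{\left(-18,8 \right)} = \left(-4 - 8\right) 8 \left(-18 + 8\right) = - 12 \cdot 8 \left(-10\right) = \left(-12\right) \left(-80\right) = 960$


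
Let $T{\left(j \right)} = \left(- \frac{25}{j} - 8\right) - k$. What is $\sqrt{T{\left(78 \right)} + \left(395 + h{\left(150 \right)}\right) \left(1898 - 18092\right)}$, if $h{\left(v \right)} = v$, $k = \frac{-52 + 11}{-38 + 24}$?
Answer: $\frac{i \sqrt{657773669553}}{273} \approx 2970.8 i$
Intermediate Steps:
$k = \frac{41}{14}$ ($k = - \frac{41}{-14} = \left(-41\right) \left(- \frac{1}{14}\right) = \frac{41}{14} \approx 2.9286$)
$T{\left(j \right)} = - \frac{153}{14} - \frac{25}{j}$ ($T{\left(j \right)} = \left(- \frac{25}{j} - 8\right) - \frac{41}{14} = \left(-8 - \frac{25}{j}\right) - \frac{41}{14} = - \frac{153}{14} - \frac{25}{j}$)
$\sqrt{T{\left(78 \right)} + \left(395 + h{\left(150 \right)}\right) \left(1898 - 18092\right)} = \sqrt{\left(- \frac{153}{14} - \frac{25}{78}\right) + \left(395 + 150\right) \left(1898 - 18092\right)} = \sqrt{\left(- \frac{153}{14} - \frac{25}{78}\right) + 545 \left(-16194\right)} = \sqrt{\left(- \frac{153}{14} - \frac{25}{78}\right) - 8825730} = \sqrt{- \frac{3071}{273} - 8825730} = \sqrt{- \frac{2409427361}{273}} = \frac{i \sqrt{657773669553}}{273}$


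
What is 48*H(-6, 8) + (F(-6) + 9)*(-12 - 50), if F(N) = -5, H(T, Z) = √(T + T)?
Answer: -248 + 96*I*√3 ≈ -248.0 + 166.28*I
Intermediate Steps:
H(T, Z) = √2*√T (H(T, Z) = √(2*T) = √2*√T)
48*H(-6, 8) + (F(-6) + 9)*(-12 - 50) = 48*(√2*√(-6)) + (-5 + 9)*(-12 - 50) = 48*(√2*(I*√6)) + 4*(-62) = 48*(2*I*√3) - 248 = 96*I*√3 - 248 = -248 + 96*I*√3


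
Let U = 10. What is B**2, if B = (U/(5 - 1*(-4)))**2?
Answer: 10000/6561 ≈ 1.5242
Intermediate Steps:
B = 100/81 (B = (10/(5 - 1*(-4)))**2 = (10/(5 + 4))**2 = (10/9)**2 = 100/81 ≈ 1.2346)
B**2 = (100/81)**2 = 10000/6561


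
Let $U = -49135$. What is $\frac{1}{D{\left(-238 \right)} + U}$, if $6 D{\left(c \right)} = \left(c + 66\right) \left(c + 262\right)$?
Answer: $- \frac{1}{49823} \approx -2.0071 \cdot 10^{-5}$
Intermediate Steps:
$D{\left(c \right)} = \frac{\left(66 + c\right) \left(262 + c\right)}{6}$ ($D{\left(c \right)} = \frac{\left(c + 66\right) \left(c + 262\right)}{6} = \frac{\left(66 + c\right) \left(262 + c\right)}{6}$)
$\frac{1}{D{\left(-238 \right)} + U} = \frac{1}{\left(2882 + \frac{\left(-238\right)^{2}}{6} + \frac{164}{3} \left(-238\right)\right) - 49135} = \frac{1}{\left(2882 + \frac{1}{6} \cdot 56644 - \frac{39032}{3}\right) - 49135} = \frac{1}{\left(2882 + \frac{28322}{3} - \frac{39032}{3}\right) - 49135} = \frac{1}{-688 - 49135} = \frac{1}{-49823} = - \frac{1}{49823}$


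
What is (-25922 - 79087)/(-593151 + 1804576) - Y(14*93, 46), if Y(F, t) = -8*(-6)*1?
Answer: -58253409/1211425 ≈ -48.087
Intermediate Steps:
Y(F, t) = 48 (Y(F, t) = 48*1 = 48)
(-25922 - 79087)/(-593151 + 1804576) - Y(14*93, 46) = (-25922 - 79087)/(-593151 + 1804576) - 1*48 = -105009/1211425 - 48 = -58253409/1211425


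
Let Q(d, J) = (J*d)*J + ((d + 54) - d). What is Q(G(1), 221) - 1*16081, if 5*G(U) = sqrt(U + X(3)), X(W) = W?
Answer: 17547/5 ≈ 3509.4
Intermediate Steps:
G(U) = sqrt(3 + U)/5 (G(U) = sqrt(U + 3)/5 = sqrt(3 + U)/5)
Q(d, J) = 54 + d*J**2 (Q(d, J) = d*J**2 + ((54 + d) - d) = d*J**2 + 54 = 54 + d*J**2)
Q(G(1), 221) - 1*16081 = (54 + (sqrt(3 + 1)/5)*221**2) - 1*16081 = (54 + (sqrt(4)/5)*48841) - 16081 = (54 + ((1/5)*2)*48841) - 16081 = (54 + (2/5)*48841) - 16081 = (54 + 97682/5) - 16081 = 97952/5 - 16081 = 17547/5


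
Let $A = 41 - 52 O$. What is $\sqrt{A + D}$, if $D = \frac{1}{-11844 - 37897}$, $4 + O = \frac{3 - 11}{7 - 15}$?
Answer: $\frac{8 \sqrt{7615794769}}{49741} \approx 14.036$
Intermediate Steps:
$O = -3$ ($O = -4 + \frac{3 - 11}{7 - 15} = -4 - \frac{8}{-8} = -4 - -1 = -4 + 1 = -3$)
$D = - \frac{1}{49741}$ ($D = \frac{1}{-49741} = - \frac{1}{49741} \approx -2.0104 \cdot 10^{-5}$)
$A = 197$ ($A = 41 - -156 = 41 + 156 = 197$)
$\sqrt{A + D} = \sqrt{197 - \frac{1}{49741}} = \sqrt{\frac{9798976}{49741}} = \frac{8 \sqrt{7615794769}}{49741}$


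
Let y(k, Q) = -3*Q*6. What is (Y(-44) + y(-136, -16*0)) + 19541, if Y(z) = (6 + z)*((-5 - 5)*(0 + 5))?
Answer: 21441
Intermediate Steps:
Y(z) = -300 - 50*z (Y(z) = (6 + z)*(-10*5) = (6 + z)*(-50) = -300 - 50*z)
y(k, Q) = -18*Q
(Y(-44) + y(-136, -16*0)) + 19541 = ((-300 - 50*(-44)) - (-288)*0) + 19541 = ((-300 + 2200) - 18*0) + 19541 = (1900 + 0) + 19541 = 1900 + 19541 = 21441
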